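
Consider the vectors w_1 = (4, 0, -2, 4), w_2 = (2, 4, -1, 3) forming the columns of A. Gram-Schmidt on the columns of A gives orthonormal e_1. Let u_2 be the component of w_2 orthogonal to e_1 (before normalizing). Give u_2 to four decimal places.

u_2 = (-0.4444, 4.0000, 0.2222, 0.5556)

e_1 = w_1/‖w_1‖ = (4, 0, -2, 4)/6.0000 = (0.6667, 0.0000, -0.3333, 0.6667).
r_{12} = e_1·w_2 = 3.6667.
u_2 = w_2 − 3.6667·e_1 = (-0.4444, 4.0000, 0.2222, 0.5556).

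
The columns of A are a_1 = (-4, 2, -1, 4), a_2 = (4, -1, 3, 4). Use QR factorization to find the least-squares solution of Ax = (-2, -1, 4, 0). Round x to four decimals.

x = (0.0713, 0.1275)

a_1 = (-4, 2, -1, 4); ‖a_1‖ = 6.0828, so e_1 = (-0.6576, 0.3288, -0.1644, 0.6576).
e_1·a_2 = (-0.6576)·4 + 0.3288·(-1) + (-0.1644)·3 + 0.6576·4 = -0.8220.
u_2 = a_2 + 0.8220·e_1 = (3.4595, -0.7297, 2.8649, 4.5405).
‖u_2‖ = 6.4284, so e_2 = (0.5382, -0.1135, 0.4457, 0.7063).
Qᵀb = (0.3288, 0.8198).
Back-substitute: x_2 = 0.8198/6.4284 = 0.1275.
x_1 = (0.3288 + 0.8220·0.1275)/6.0828 = 0.0713.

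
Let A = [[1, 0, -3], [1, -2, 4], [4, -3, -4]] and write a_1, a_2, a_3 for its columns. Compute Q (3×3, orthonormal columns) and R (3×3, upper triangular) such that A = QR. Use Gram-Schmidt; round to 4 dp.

a_1 = (1, 1, 4); ‖a_1‖ = 4.2426, so e_1 = (0.2357, 0.2357, 0.9428).
e_1·a_2 = 0.2357·0 + 0.2357·(-2) + 0.9428·(-3) = -3.2998.
u_2 = a_2 + 3.2998·e_1 = (0.7778, -1.2222, 0.1111).
‖u_2‖ = 1.4530, so e_2 = (0.5353, -0.8412, 0.0765).
e_1·a_3 = 0.2357·(-3) + 0.2357·4 + 0.9428·(-4) = -3.5355; e_2·a_3 = 0.5353·(-3) + (-0.8412)·4 + 0.0765·(-4) = -5.2766.
u_3 = a_3 + 3.5355·e_1 + 5.2766·e_2 = (0.6579, 0.3947, -0.2632).
‖u_3‖ = 0.8111, so e_3 = (0.8111, 0.4867, -0.3244).

Q = [[0.2357, 0.5353, 0.8111], [0.2357, -0.8412, 0.4867], [0.9428, 0.0765, -0.3244]], R = [[4.2426, -3.2998, -3.5355], [0.0000, 1.4530, -5.2766], [0.0000, 0.0000, 0.8111]]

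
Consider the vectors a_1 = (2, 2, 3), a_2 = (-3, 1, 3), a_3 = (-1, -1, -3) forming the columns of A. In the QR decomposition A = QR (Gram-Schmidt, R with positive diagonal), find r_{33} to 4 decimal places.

r_{33} = 0.6951

a_1 = (2, 2, 3); ‖a_1‖ = 4.1231, so q_1 = (0.4851, 0.4851, 0.7276).
q_1·a_2 = 0.4851·(-3) + 0.4851·1 + 0.7276·3 = 1.2127.
u_2 = a_2 − 1.2127·q_1 = (-3.5882, 0.4118, 2.1176).
‖u_2‖ = 4.1868, so q_2 = (-0.8570, 0.0983, 0.5058).
q_1·a_3 = 0.4851·(-1) + 0.4851·(-1) + 0.7276·(-3) = -3.1530; q_2·a_3 = (-0.8570)·(-1) + 0.0983·(-1) + 0.5058·(-3) = -0.7587.
u_3 = a_3 + 3.1530·q_1 + 0.7587·q_2 = (-0.1208, 0.6040, -0.3221).
r_{33} = ‖u_3‖ = 0.6951.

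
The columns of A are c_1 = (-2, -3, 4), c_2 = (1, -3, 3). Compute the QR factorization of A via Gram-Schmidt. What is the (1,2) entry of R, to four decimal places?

c_1 = (-2, -3, 4); ‖c_1‖ = 5.3852, so q_1 = (-0.3714, -0.5571, 0.7428).
r_{12} = q_1·c_2 = 3.5282.

r_{12} = 3.5282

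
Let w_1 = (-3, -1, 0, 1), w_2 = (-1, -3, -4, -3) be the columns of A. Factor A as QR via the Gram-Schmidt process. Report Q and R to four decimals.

Q = [[-0.9045, -0.0311], [-0.3015, -0.4665], [0.0000, -0.6842], [0.3015, -0.5598]], R = [[3.3166, 0.9045], [0.0000, 5.8465]]

e_1 = w_1/‖w_1‖ = (-3, -1, 0, 1)/3.3166 = (-0.9045, -0.3015, 0.0000, 0.3015).
r_{12} = e_1·w_2 = 0.9045.
u_2 = w_2 − 0.9045·e_1 = (-0.1818, -2.7273, -4.0000, -3.2727).
‖u_2‖ = 5.8465, so e_2 = (-0.0311, -0.4665, -0.6842, -0.5598).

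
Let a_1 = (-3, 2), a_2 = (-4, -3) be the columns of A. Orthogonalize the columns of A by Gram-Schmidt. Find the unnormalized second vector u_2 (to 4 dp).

u_2 = (-2.6154, -3.9231)

q_1 = a_1/‖a_1‖ = (-3, 2)/3.6056 = (-0.8321, 0.5547).
r_{12} = q_1·a_2 = 1.6641.
u_2 = a_2 − 1.6641·q_1 = (-2.6154, -3.9231).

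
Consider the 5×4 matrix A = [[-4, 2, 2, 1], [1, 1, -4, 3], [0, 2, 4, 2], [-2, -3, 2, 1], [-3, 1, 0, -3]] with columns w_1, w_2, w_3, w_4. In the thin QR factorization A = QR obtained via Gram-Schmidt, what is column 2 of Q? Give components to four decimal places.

w_1 = (-4, 1, 0, -2, -3); ‖w_1‖ = 5.4772, so e_1 = (-0.7303, 0.1826, 0.0000, -0.3651, -0.5477).
e_1·w_2 = (-0.7303)·2 + 0.1826·1 + 0.0000·2 + (-0.3651)·(-3) + (-0.5477)·1 = -0.7303.
u_2 = w_2 + 0.7303·e_1 = (1.4667, 1.1333, 2.0000, -3.2667, 0.6000).
‖u_2‖ = 4.2973, so e_2 = (0.3413, 0.2637, 0.4654, -0.7602, 0.1396).

e_2 = (0.3413, 0.2637, 0.4654, -0.7602, 0.1396)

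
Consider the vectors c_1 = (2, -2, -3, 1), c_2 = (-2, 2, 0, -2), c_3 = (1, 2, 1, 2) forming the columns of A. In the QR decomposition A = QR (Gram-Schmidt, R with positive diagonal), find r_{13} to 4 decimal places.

c_1 = (2, -2, -3, 1); ‖c_1‖ = 4.2426, so e_1 = (0.4714, -0.4714, -0.7071, 0.2357).
r_{13} = e_1·c_3 = -0.7071.

r_{13} = -0.7071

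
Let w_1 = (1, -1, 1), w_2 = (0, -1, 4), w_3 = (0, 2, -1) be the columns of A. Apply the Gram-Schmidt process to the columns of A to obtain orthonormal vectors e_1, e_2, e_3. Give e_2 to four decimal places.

w_1 = (1, -1, 1); ‖w_1‖ = 1.7321, so e_1 = (0.5774, -0.5774, 0.5774).
e_1·w_2 = 0.5774·0 + (-0.5774)·(-1) + 0.5774·4 = 2.8868.
u_2 = w_2 − 2.8868·e_1 = (-1.6667, 0.6667, 2.3333).
‖u_2‖ = 2.9439, so e_2 = (-0.5661, 0.2265, 0.7926).

e_2 = (-0.5661, 0.2265, 0.7926)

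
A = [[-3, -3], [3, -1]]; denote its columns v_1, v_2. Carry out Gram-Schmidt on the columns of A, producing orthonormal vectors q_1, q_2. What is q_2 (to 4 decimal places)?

v_1 = (-3, 3); ‖v_1‖ = 4.2426, so q_1 = (-0.7071, 0.7071).
q_1·v_2 = (-0.7071)·(-3) + 0.7071·(-1) = 1.4142.
u_2 = v_2 − 1.4142·q_1 = (-2.0000, -2.0000).
‖u_2‖ = 2.8284, so q_2 = (-0.7071, -0.7071).

q_2 = (-0.7071, -0.7071)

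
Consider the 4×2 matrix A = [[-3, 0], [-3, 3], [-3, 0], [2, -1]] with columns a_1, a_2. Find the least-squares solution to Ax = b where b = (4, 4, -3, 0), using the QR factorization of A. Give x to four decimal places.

x = (-0.0952, 1.0952)

a_1 = (-3, -3, -3, 2); ‖a_1‖ = 5.5678, so e_1 = (-0.5388, -0.5388, -0.5388, 0.3592).
e_1·a_2 = (-0.5388)·0 + (-0.5388)·3 + (-0.5388)·0 + 0.3592·(-1) = -1.9757.
u_2 = a_2 + 1.9757·e_1 = (-1.0645, 1.9355, -1.0645, -0.2903).
‖u_2‖ = 2.4692, so e_2 = (-0.4311, 0.7839, -0.4311, -0.1176).
Qᵀb = (-2.6941, 2.7043).
Back-substitute: x_2 = 2.7043/2.4692 = 1.0952.
x_1 = (-2.6941 + 1.9757·1.0952)/5.5678 = -0.0952.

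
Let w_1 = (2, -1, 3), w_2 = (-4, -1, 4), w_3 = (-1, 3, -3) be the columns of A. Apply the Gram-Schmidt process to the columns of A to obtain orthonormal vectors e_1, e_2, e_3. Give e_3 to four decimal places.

w_1 = (2, -1, 3); ‖w_1‖ = 3.7417, so e_1 = (0.5345, -0.2673, 0.8018).
e_1·w_2 = 0.5345·(-4) + (-0.2673)·(-1) + 0.8018·4 = 1.3363.
u_2 = w_2 − 1.3363·e_1 = (-4.7143, -0.6429, 2.9286).
‖u_2‖ = 5.5870, so e_2 = (-0.8438, -0.1151, 0.5242).
e_1·w_3 = 0.5345·(-1) + (-0.2673)·3 + 0.8018·(-3) = -3.7417; e_2·w_3 = (-0.8438)·(-1) + (-0.1151)·3 + 0.5242·(-3) = -1.0739.
u_3 = w_3 + 3.7417·e_1 + 1.0739·e_2 = (0.0938, 1.8764, 0.5629).
‖u_3‖ = 1.9613, so e_3 = (0.0478, 0.9567, 0.2870).

e_3 = (0.0478, 0.9567, 0.2870)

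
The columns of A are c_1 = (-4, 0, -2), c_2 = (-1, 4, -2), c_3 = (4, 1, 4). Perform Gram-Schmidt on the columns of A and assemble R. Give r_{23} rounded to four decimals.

c_1 = (-4, 0, -2); ‖c_1‖ = 4.4721, so e_1 = (-0.8944, 0.0000, -0.4472).
e_1·c_2 = (-0.8944)·(-1) + 0.0000·4 + (-0.4472)·(-2) = 1.7889.
u_2 = c_2 − 1.7889·e_1 = (0.6000, 4.0000, -1.2000).
‖u_2‖ = 4.2190, so e_2 = (0.1422, 0.9481, -0.2844).
r_{23} = e_2·c_3 = 0.3792.

r_{23} = 0.3792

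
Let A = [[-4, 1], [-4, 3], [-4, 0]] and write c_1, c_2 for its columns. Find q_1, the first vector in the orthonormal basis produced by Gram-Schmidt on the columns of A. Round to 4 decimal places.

q_1 = (-0.5774, -0.5774, -0.5774)

c_1 = (-4, -4, -4); ‖c_1‖ = 6.9282, so q_1 = (-0.5774, -0.5774, -0.5774).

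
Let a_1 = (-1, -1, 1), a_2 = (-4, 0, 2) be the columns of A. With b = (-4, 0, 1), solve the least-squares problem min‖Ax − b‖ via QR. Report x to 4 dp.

x = (-0.3333, 1.0000)

e_1 = a_1/‖a_1‖ = (-1, -1, 1)/1.7321 = (-0.5774, -0.5774, 0.5774).
r_{12} = e_1·a_2 = 3.4641.
u_2 = a_2 − 3.4641·e_1 = (-2.0000, 2.0000, 0.0000).
‖u_2‖ = 2.8284, so e_2 = (-0.7071, 0.7071, 0.0000).
Qᵀb = (2.8868, 2.8284).
Back-substitute: x_2 = 2.8284/2.8284 = 1.0000.
x_1 = (2.8868 − 3.4641·1.0000)/1.7321 = -0.3333.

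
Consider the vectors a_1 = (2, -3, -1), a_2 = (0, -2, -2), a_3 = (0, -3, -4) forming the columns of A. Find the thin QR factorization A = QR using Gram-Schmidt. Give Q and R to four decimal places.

a_1 = (2, -3, -1); ‖a_1‖ = 3.7417, so q_1 = (0.5345, -0.8018, -0.2673).
q_1·a_2 = 0.5345·0 + (-0.8018)·(-2) + (-0.2673)·(-2) = 2.1381.
u_2 = a_2 − 2.1381·q_1 = (-1.1429, -0.2857, -1.4286).
‖u_2‖ = 1.8516, so q_2 = (-0.6172, -0.1543, -0.7715).
q_1·a_3 = 0.5345·0 + (-0.8018)·(-3) + (-0.2673)·(-4) = 3.4744; q_2·a_3 = (-0.6172)·0 + (-0.1543)·(-3) + (-0.7715)·(-4) = 3.5490.
u_3 = a_3 − 3.4744·q_1 − 3.5490·q_2 = (0.3333, 0.3333, -0.3333).
‖u_3‖ = 0.5774, so q_3 = (0.5774, 0.5774, -0.5774).

Q = [[0.5345, -0.6172, 0.5774], [-0.8018, -0.1543, 0.5774], [-0.2673, -0.7715, -0.5774]], R = [[3.7417, 2.1381, 3.4744], [0.0000, 1.8516, 3.5490], [0.0000, 0.0000, 0.5774]]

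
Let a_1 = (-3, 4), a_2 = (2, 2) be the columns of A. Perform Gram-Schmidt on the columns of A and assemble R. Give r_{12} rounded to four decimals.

q_1 = a_1/‖a_1‖ = (-3, 4)/5.0000 = (-0.6000, 0.8000).
r_{12} = q_1·a_2 = 0.4000.

r_{12} = 0.4000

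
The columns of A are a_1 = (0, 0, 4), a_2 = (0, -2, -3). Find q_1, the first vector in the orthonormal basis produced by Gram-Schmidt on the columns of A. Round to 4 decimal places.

q_1 = (0.0000, 0.0000, 1.0000)

a_1 = (0, 0, 4); ‖a_1‖ = 4.0000, so q_1 = (0.0000, 0.0000, 1.0000).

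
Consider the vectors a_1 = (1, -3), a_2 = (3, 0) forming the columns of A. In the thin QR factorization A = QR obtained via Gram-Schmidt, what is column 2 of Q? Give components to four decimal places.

q_2 = (0.9487, 0.3162)

a_1 = (1, -3); ‖a_1‖ = 3.1623, so q_1 = (0.3162, -0.9487).
q_1·a_2 = 0.3162·3 + (-0.9487)·0 = 0.9487.
u_2 = a_2 − 0.9487·q_1 = (2.7000, 0.9000).
‖u_2‖ = 2.8460, so q_2 = (0.9487, 0.3162).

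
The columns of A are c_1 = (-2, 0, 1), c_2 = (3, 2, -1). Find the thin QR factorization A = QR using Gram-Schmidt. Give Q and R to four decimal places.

Q = [[-0.8944, 0.0976], [0.0000, 0.9759], [0.4472, 0.1952]], R = [[2.2361, -3.1305], [0.0000, 2.0494]]

c_1 = (-2, 0, 1); ‖c_1‖ = 2.2361, so q_1 = (-0.8944, 0.0000, 0.4472).
q_1·c_2 = (-0.8944)·3 + 0.0000·2 + 0.4472·(-1) = -3.1305.
u_2 = c_2 + 3.1305·q_1 = (0.2000, 2.0000, 0.4000).
‖u_2‖ = 2.0494, so q_2 = (0.0976, 0.9759, 0.1952).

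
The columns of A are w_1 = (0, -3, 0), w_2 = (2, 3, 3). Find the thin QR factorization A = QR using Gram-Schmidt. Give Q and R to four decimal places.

Q = [[0.0000, 0.5547], [-1.0000, 0.0000], [0.0000, 0.8321]], R = [[3.0000, -3.0000], [0.0000, 3.6056]]

w_1 = (0, -3, 0); ‖w_1‖ = 3.0000, so e_1 = (0.0000, -1.0000, 0.0000).
e_1·w_2 = 0.0000·2 + (-1.0000)·3 + 0.0000·3 = -3.0000.
u_2 = w_2 + 3.0000·e_1 = (2.0000, 0.0000, 3.0000).
‖u_2‖ = 3.6056, so e_2 = (0.5547, 0.0000, 0.8321).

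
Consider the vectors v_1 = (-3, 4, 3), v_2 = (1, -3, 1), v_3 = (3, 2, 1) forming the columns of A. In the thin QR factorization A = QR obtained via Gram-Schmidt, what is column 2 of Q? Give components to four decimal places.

e_2 = (-0.0226, -0.6106, 0.7916)

v_1 = (-3, 4, 3); ‖v_1‖ = 5.8310, so e_1 = (-0.5145, 0.6860, 0.5145).
e_1·v_2 = (-0.5145)·1 + 0.6860·(-3) + 0.5145·1 = -2.0580.
u_2 = v_2 + 2.0580·e_1 = (-0.0588, -1.5882, 2.0588).
‖u_2‖ = 2.6009, so e_2 = (-0.0226, -0.6106, 0.7916).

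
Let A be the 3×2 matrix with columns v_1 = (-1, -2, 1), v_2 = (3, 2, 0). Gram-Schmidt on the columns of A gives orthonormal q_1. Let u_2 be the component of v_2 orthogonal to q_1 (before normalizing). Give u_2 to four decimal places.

u_2 = (1.8333, -0.3333, 1.1667)

v_1 = (-1, -2, 1); ‖v_1‖ = 2.4495, so q_1 = (-0.4082, -0.8165, 0.4082).
q_1·v_2 = (-0.4082)·3 + (-0.8165)·2 + 0.4082·0 = -2.8577.
u_2 = v_2 + 2.8577·q_1 = (1.8333, -0.3333, 1.1667).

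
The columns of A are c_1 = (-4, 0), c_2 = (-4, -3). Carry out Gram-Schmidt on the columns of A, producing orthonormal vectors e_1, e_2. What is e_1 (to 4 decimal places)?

e_1 = c_1/‖c_1‖ = (-4, 0)/4.0000 = (-1.0000, 0.0000).

e_1 = (-1.0000, 0.0000)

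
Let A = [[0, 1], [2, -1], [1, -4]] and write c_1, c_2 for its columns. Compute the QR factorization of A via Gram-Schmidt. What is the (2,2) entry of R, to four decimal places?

r_{22} = 3.2863

q_1 = c_1/‖c_1‖ = (0, 2, 1)/2.2361 = (0.0000, 0.8944, 0.4472).
r_{12} = q_1·c_2 = -2.6833.
u_2 = c_2 + 2.6833·q_1 = (1.0000, 1.4000, -2.8000).
r_{22} = ‖u_2‖ = 3.2863.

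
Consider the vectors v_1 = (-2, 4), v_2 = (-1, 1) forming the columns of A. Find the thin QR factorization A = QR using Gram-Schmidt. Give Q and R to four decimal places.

Q = [[-0.4472, -0.8944], [0.8944, -0.4472]], R = [[4.4721, 1.3416], [0.0000, 0.4472]]

e_1 = v_1/‖v_1‖ = (-2, 4)/4.4721 = (-0.4472, 0.8944).
r_{12} = e_1·v_2 = 1.3416.
u_2 = v_2 − 1.3416·e_1 = (-0.4000, -0.2000).
‖u_2‖ = 0.4472, so e_2 = (-0.8944, -0.4472).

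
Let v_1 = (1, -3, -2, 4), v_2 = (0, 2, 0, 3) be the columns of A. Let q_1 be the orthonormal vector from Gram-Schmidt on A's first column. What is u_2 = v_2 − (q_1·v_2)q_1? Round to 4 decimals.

q_1 = v_1/‖v_1‖ = (1, -3, -2, 4)/5.4772 = (0.1826, -0.5477, -0.3651, 0.7303).
r_{12} = q_1·v_2 = 1.0954.
u_2 = v_2 − 1.0954·q_1 = (-0.2000, 2.6000, 0.4000, 2.2000).

u_2 = (-0.2000, 2.6000, 0.4000, 2.2000)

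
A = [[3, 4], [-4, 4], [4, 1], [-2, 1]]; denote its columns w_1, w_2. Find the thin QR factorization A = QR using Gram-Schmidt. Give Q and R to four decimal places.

w_1 = (3, -4, 4, -2); ‖w_1‖ = 6.7082, so q_1 = (0.4472, -0.5963, 0.5963, -0.2981).
q_1·w_2 = 0.4472·4 + (-0.5963)·4 + 0.5963·1 + (-0.2981)·1 = -0.2981.
u_2 = w_2 + 0.2981·q_1 = (4.1333, 3.8222, 1.1778, 0.9111).
‖u_2‖ = 5.8233, so q_2 = (0.7098, 0.6564, 0.2023, 0.1565).

Q = [[0.4472, 0.7098], [-0.5963, 0.6564], [0.5963, 0.2023], [-0.2981, 0.1565]], R = [[6.7082, -0.2981], [0.0000, 5.8233]]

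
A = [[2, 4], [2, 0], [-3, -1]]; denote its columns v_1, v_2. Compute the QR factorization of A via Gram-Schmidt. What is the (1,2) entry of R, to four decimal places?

r_{12} = 2.6679

e_1 = v_1/‖v_1‖ = (2, 2, -3)/4.1231 = (0.4851, 0.4851, -0.7276).
r_{12} = e_1·v_2 = 2.6679.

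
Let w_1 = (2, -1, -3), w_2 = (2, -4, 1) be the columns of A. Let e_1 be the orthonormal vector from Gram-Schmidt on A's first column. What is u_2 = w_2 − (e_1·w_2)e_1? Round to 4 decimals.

w_1 = (2, -1, -3); ‖w_1‖ = 3.7417, so e_1 = (0.5345, -0.2673, -0.8018).
e_1·w_2 = 0.5345·2 + (-0.2673)·(-4) + (-0.8018)·1 = 1.3363.
u_2 = w_2 − 1.3363·e_1 = (1.2857, -3.6429, 2.0714).

u_2 = (1.2857, -3.6429, 2.0714)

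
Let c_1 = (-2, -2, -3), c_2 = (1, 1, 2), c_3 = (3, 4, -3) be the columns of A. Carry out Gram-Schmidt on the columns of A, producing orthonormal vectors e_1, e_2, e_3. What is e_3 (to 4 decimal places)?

c_1 = (-2, -2, -3); ‖c_1‖ = 4.1231, so e_1 = (-0.4851, -0.4851, -0.7276).
e_1·c_2 = (-0.4851)·1 + (-0.4851)·1 + (-0.7276)·2 = -2.4254.
u_2 = c_2 + 2.4254·e_1 = (-0.1765, -0.1765, 0.2353).
‖u_2‖ = 0.3430, so e_2 = (-0.5145, -0.5145, 0.6860).
e_1·c_3 = (-0.4851)·3 + (-0.4851)·4 + (-0.7276)·(-3) = -1.2127; e_2·c_3 = (-0.5145)·3 + (-0.5145)·4 + 0.6860·(-3) = -5.6595.
u_3 = c_3 + 1.2127·e_1 + 5.6595·e_2 = (-0.5000, 0.5000, 0.0000).
‖u_3‖ = 0.7071, so e_3 = (-0.7071, 0.7071, 0.0000).

e_3 = (-0.7071, 0.7071, 0.0000)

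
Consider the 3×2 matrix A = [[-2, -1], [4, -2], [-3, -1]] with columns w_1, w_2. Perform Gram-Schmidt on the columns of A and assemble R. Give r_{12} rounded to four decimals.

w_1 = (-2, 4, -3); ‖w_1‖ = 5.3852, so e_1 = (-0.3714, 0.7428, -0.5571).
r_{12} = e_1·w_2 = -0.5571.

r_{12} = -0.5571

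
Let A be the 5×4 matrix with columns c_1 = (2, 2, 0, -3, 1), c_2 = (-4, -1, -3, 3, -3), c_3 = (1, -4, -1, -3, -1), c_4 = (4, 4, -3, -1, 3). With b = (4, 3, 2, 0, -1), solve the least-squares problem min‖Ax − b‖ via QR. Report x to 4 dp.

x = (0.2999, -0.3714, -0.3799, 0.0086)

e_1 = c_1/‖c_1‖ = (2, 2, 0, -3, 1)/4.2426 = (0.4714, 0.4714, 0.0000, -0.7071, 0.2357).
r_{12} = e_1·c_2 = -5.1854.
u_2 = c_2 + 5.1854·e_1 = (-1.5556, 1.4444, -3.0000, -0.6667, -1.7778).
‖u_2‖ = 4.1366, so e_2 = (-0.3761, 0.3492, -0.7252, -0.1612, -0.4298).
r_{13} = e_1·c_3 = 0.4714; r_{23} = e_2·c_3 = -0.1343.
u_3 = c_3 − 0.4714·e_1 + 0.1343·e_2 = (0.7273, -4.1753, -1.0974, -2.6883, -1.1688).
‖u_3‖ = 5.2688, so e_3 = (0.1380, -0.7925, -0.2083, -0.5102, -0.2218).
r_{14} = e_1·c_4 = 5.1854; r_{24} = e_2·c_4 = 0.9401; r_{34} = e_3·c_4 = -2.1482.
u_4 = c_4 − 5.1854·e_1 − 0.9401·e_2 + 2.1482·e_3 = (2.2056, -0.4751, -2.7656, 1.7221, 1.7053).
‖u_4‖ = 4.3142, so e_4 = (0.5112, -0.1101, -0.6410, 0.3992, 0.3953).
Qᵀb = (3.0641, -1.4773, -2.0200, 0.0372).
Back-substitute: x_4 = 0.0372/4.3142 = 0.0086.
x_3 = (-2.0200 + 2.1482·0.0086)/5.2688 = -0.3799.
x_2 = (-1.4773 + 0.1343·(-0.3799) − 0.9401·0.0086)/4.1366 = -0.3714.
x_1 = (3.0641 + 5.1854·(-0.3714) − 0.4714·(-0.3799) − 5.1854·0.0086)/4.2426 = 0.2999.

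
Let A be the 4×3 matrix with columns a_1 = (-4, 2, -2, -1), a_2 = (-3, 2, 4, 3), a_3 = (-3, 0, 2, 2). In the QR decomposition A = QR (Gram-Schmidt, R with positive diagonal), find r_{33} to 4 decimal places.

r_{33} = 1.6479

a_1 = (-4, 2, -2, -1); ‖a_1‖ = 5.0000, so e_1 = (-0.8000, 0.4000, -0.4000, -0.2000).
e_1·a_2 = (-0.8000)·(-3) + 0.4000·2 + (-0.4000)·4 + (-0.2000)·3 = 1.0000.
u_2 = a_2 − 1.0000·e_1 = (-2.2000, 1.6000, 4.4000, 3.2000).
‖u_2‖ = 6.0828, so e_2 = (-0.3617, 0.2630, 0.7234, 0.5261).
e_1·a_3 = (-0.8000)·(-3) + 0.4000·0 + (-0.4000)·2 + (-0.2000)·2 = 1.2000; e_2·a_3 = (-0.3617)·(-3) + 0.2630·0 + 0.7234·2 + 0.5261·2 = 3.5839.
u_3 = a_3 − 1.2000·e_1 − 3.5839·e_2 = (-0.7438, -1.4227, -0.1124, 0.3546).
r_{33} = ‖u_3‖ = 1.6479.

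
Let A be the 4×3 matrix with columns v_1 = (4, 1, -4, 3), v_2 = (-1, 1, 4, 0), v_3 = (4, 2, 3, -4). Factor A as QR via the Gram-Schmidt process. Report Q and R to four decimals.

Q = [[0.6172, 0.2640, 0.6357], [0.1543, 0.4736, 0.1640], [-0.6172, 0.7143, 0.1179], [0.4629, 0.4425, -0.7450]], R = [[6.4807, -2.9318, -0.9258], [0.0000, 3.0667, 2.3757], [0.0000, 0.0000, 6.2047]]

v_1 = (4, 1, -4, 3); ‖v_1‖ = 6.4807, so q_1 = (0.6172, 0.1543, -0.6172, 0.4629).
q_1·v_2 = 0.6172·(-1) + 0.1543·1 + (-0.6172)·4 + 0.4629·0 = -2.9318.
u_2 = v_2 + 2.9318·q_1 = (0.8095, 1.4524, 2.1905, 1.3571).
‖u_2‖ = 3.0667, so q_2 = (0.2640, 0.4736, 0.7143, 0.4425).
q_1·v_3 = 0.6172·4 + 0.1543·2 + (-0.6172)·3 + 0.4629·(-4) = -0.9258; q_2·v_3 = 0.2640·4 + 0.4736·2 + 0.7143·3 + 0.4425·(-4) = 2.3757.
u_3 = v_3 + 0.9258·q_1 − 2.3757·q_2 = (3.9443, 1.0177, 0.7316, -4.6228).
‖u_3‖ = 6.2047, so q_3 = (0.6357, 0.1640, 0.1179, -0.7450).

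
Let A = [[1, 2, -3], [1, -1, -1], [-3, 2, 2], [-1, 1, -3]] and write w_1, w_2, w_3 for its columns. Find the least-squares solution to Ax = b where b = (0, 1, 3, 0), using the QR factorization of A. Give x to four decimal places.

x = (-0.4508, 0.2812, 0.1291)

w_1 = (1, 1, -3, -1); ‖w_1‖ = 3.4641, so q_1 = (0.2887, 0.2887, -0.8660, -0.2887).
q_1·w_2 = 0.2887·2 + 0.2887·(-1) + (-0.8660)·2 + (-0.2887)·1 = -1.7321.
u_2 = w_2 + 1.7321·q_1 = (2.5000, -0.5000, 0.5000, 0.5000).
‖u_2‖ = 2.6458, so q_2 = (0.9449, -0.1890, 0.1890, 0.1890).
q_1·w_3 = 0.2887·(-3) + 0.2887·(-1) + (-0.8660)·2 + (-0.2887)·(-3) = -2.0207; q_2·w_3 = 0.9449·(-3) + (-0.1890)·(-1) + 0.1890·2 + 0.1890·(-3) = -2.8347.
u_3 = w_3 + 2.0207·q_1 + 2.8347·q_2 = (0.2619, -0.9524, 0.7857, -3.0476).
‖u_3‖ = 3.2986, so q_3 = (0.0794, -0.2887, 0.2382, -0.9239).
Qᵀb = (-2.3094, 0.3780, 0.4259).
Back-substitute: x_3 = 0.4259/3.2986 = 0.1291.
x_2 = (0.3780 + 2.8347·0.1291)/2.6458 = 0.2812.
x_1 = (-2.3094 + 1.7321·0.2812 + 2.0207·0.1291)/3.4641 = -0.4508.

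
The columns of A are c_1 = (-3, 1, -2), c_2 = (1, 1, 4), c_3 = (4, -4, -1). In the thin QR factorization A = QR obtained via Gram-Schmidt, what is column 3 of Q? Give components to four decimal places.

e_3 = (-0.4867, -0.8111, 0.3244)

c_1 = (-3, 1, -2); ‖c_1‖ = 3.7417, so e_1 = (-0.8018, 0.2673, -0.5345).
e_1·c_2 = (-0.8018)·1 + 0.2673·1 + (-0.5345)·4 = -2.6726.
u_2 = c_2 + 2.6726·e_1 = (-1.1429, 1.7143, 2.5714).
‖u_2‖ = 3.2950, so e_2 = (-0.3468, 0.5203, 0.7804).
e_1·c_3 = (-0.8018)·4 + 0.2673·(-4) + (-0.5345)·(-1) = -3.7417; e_2·c_3 = (-0.3468)·4 + 0.5203·(-4) + 0.7804·(-1) = -4.2488.
u_3 = c_3 + 3.7417·e_1 + 4.2488·e_2 = (-0.4737, -0.7895, 0.3158).
‖u_3‖ = 0.9733, so e_3 = (-0.4867, -0.8111, 0.3244).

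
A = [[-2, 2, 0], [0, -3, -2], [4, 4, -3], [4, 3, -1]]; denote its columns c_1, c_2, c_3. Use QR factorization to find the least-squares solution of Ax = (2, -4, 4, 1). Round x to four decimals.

x = (-0.2733, 1.1031, 0.0396)

q_1 = c_1/‖c_1‖ = (-2, 0, 4, 4)/6.0000 = (-0.3333, 0.0000, 0.6667, 0.6667).
r_{12} = q_1·c_2 = 4.0000.
u_2 = c_2 − 4.0000·q_1 = (3.3333, -3.0000, 1.3333, 0.3333).
‖u_2‖ = 4.6904, so q_2 = (0.7107, -0.6396, 0.2843, 0.0711).
r_{13} = q_1·c_3 = -2.6667; r_{23} = q_2·c_3 = 0.3553.
u_3 = c_3 + 2.6667·q_1 − 0.3553·q_2 = (-1.1414, -1.7727, -1.3232, 0.7525).
‖u_3‖ = 2.6005, so q_3 = (-0.4389, -0.6817, -0.5088, 0.2894).
Qᵀb = (2.6667, 5.1879, 0.1029).
Back-substitute: x_3 = 0.1029/2.6005 = 0.0396.
x_2 = (5.1879 − 0.3553·0.0396)/4.6904 = 1.1031.
x_1 = (2.6667 − 4.0000·1.1031 + 2.6667·0.0396)/6.0000 = -0.2733.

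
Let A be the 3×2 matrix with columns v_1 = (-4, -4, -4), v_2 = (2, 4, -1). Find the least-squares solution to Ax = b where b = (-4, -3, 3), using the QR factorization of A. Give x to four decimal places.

v_1 = (-4, -4, -4); ‖v_1‖ = 6.9282, so q_1 = (-0.5774, -0.5774, -0.5774).
q_1·v_2 = (-0.5774)·2 + (-0.5774)·4 + (-0.5774)·(-1) = -2.8868.
u_2 = v_2 + 2.8868·q_1 = (0.3333, 2.3333, -2.6667).
‖u_2‖ = 3.5590, so q_2 = (0.0937, 0.6556, -0.7493).
Qᵀb = (2.3094, -4.5893).
Back-substitute: x_2 = -4.5893/3.5590 = -1.2895.
x_1 = (2.3094 + 2.8868·(-1.2895))/6.9282 = -0.2039.

x = (-0.2039, -1.2895)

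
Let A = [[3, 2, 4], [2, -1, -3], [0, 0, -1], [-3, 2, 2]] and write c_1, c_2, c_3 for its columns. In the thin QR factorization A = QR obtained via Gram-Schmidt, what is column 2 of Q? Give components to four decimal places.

c_1 = (3, 2, 0, -3); ‖c_1‖ = 4.6904, so q_1 = (0.6396, 0.4264, 0.0000, -0.6396).
q_1·c_2 = 0.6396·2 + 0.4264·(-1) + 0.0000·0 + (-0.6396)·2 = -0.4264.
u_2 = c_2 + 0.4264·q_1 = (2.2727, -0.8182, 0.0000, 1.7273).
‖u_2‖ = 2.9695, so q_2 = (0.7653, -0.2755, 0.0000, 0.5817).

q_2 = (0.7653, -0.2755, 0.0000, 0.5817)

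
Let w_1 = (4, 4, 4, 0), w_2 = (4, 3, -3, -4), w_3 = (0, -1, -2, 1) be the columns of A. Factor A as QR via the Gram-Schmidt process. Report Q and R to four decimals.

Q = [[0.5774, 0.3990, 0.4907], [0.5774, 0.2494, -0.0669], [0.5774, -0.6484, -0.4238], [0.0000, -0.5985, 0.7584]], R = [[6.9282, 2.3094, -1.7321], [0.0000, 6.6833, 0.4489], [0.0000, 0.0000, 1.6729]]

w_1 = (4, 4, 4, 0); ‖w_1‖ = 6.9282, so q_1 = (0.5774, 0.5774, 0.5774, 0.0000).
q_1·w_2 = 0.5774·4 + 0.5774·3 + 0.5774·(-3) + 0.0000·(-4) = 2.3094.
u_2 = w_2 − 2.3094·q_1 = (2.6667, 1.6667, -4.3333, -4.0000).
‖u_2‖ = 6.6833, so q_2 = (0.3990, 0.2494, -0.6484, -0.5985).
q_1·w_3 = 0.5774·0 + 0.5774·(-1) + 0.5774·(-2) + 0.0000·1 = -1.7321; q_2·w_3 = 0.3990·0 + 0.2494·(-1) + (-0.6484)·(-2) + (-0.5985)·1 = 0.4489.
u_3 = w_3 + 1.7321·q_1 − 0.4489·q_2 = (0.8209, -0.1119, -0.7090, 1.2687).
‖u_3‖ = 1.6729, so q_3 = (0.4907, -0.0669, -0.4238, 0.7584).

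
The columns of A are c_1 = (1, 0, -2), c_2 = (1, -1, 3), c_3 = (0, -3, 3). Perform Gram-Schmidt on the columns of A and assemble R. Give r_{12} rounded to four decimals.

c_1 = (1, 0, -2); ‖c_1‖ = 2.2361, so e_1 = (0.4472, 0.0000, -0.8944).
r_{12} = e_1·c_2 = -2.2361.

r_{12} = -2.2361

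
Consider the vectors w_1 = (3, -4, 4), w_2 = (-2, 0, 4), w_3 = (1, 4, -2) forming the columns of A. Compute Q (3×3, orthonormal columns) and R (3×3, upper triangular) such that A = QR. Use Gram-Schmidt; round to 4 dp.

Q = [[0.4685, -0.6519, 0.5963], [-0.6247, 0.2328, 0.7454], [0.6247, 0.7217, 0.2981]], R = [[6.4031, 1.5617, -3.2796], [0.0000, 4.1906, -1.1641], [0.0000, 0.0000, 2.9814]]

w_1 = (3, -4, 4); ‖w_1‖ = 6.4031, so e_1 = (0.4685, -0.6247, 0.6247).
e_1·w_2 = 0.4685·(-2) + (-0.6247)·0 + 0.6247·4 = 1.5617.
u_2 = w_2 − 1.5617·e_1 = (-2.7317, 0.9756, 3.0244).
‖u_2‖ = 4.1906, so e_2 = (-0.6519, 0.2328, 0.7217).
e_1·w_3 = 0.4685·1 + (-0.6247)·4 + 0.6247·(-2) = -3.2796; e_2·w_3 = (-0.6519)·1 + 0.2328·4 + 0.7217·(-2) = -1.1641.
u_3 = w_3 + 3.2796·e_1 + 1.1641·e_2 = (1.7778, 2.2222, 0.8889).
‖u_3‖ = 2.9814, so e_3 = (0.5963, 0.7454, 0.2981).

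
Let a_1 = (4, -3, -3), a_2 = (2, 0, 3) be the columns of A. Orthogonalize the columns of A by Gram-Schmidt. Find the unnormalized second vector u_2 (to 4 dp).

u_2 = (2.1176, -0.0882, 2.9118)

a_1 = (4, -3, -3); ‖a_1‖ = 5.8310, so e_1 = (0.6860, -0.5145, -0.5145).
e_1·a_2 = 0.6860·2 + (-0.5145)·0 + (-0.5145)·3 = -0.1715.
u_2 = a_2 + 0.1715·e_1 = (2.1176, -0.0882, 2.9118).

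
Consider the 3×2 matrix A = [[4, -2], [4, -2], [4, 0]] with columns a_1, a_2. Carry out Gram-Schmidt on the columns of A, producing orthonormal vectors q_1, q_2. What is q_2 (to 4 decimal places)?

q_2 = (-0.4082, -0.4082, 0.8165)

a_1 = (4, 4, 4); ‖a_1‖ = 6.9282, so q_1 = (0.5774, 0.5774, 0.5774).
q_1·a_2 = 0.5774·(-2) + 0.5774·(-2) + 0.5774·0 = -2.3094.
u_2 = a_2 + 2.3094·q_1 = (-0.6667, -0.6667, 1.3333).
‖u_2‖ = 1.6330, so q_2 = (-0.4082, -0.4082, 0.8165).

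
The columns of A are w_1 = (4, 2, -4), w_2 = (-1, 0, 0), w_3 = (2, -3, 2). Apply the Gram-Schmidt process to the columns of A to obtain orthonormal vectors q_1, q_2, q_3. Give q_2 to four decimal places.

w_1 = (4, 2, -4); ‖w_1‖ = 6.0000, so q_1 = (0.6667, 0.3333, -0.6667).
q_1·w_2 = 0.6667·(-1) + 0.3333·0 + (-0.6667)·0 = -0.6667.
u_2 = w_2 + 0.6667·q_1 = (-0.5556, 0.2222, -0.4444).
‖u_2‖ = 0.7454, so q_2 = (-0.7454, 0.2981, -0.5963).

q_2 = (-0.7454, 0.2981, -0.5963)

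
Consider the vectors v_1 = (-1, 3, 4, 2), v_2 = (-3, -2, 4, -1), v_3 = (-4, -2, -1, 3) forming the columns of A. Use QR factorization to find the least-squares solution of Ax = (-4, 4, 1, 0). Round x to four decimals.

x = (0.6893, -0.0616, 0.2518)

v_1 = (-1, 3, 4, 2); ‖v_1‖ = 5.4772, so e_1 = (-0.1826, 0.5477, 0.7303, 0.3651).
e_1·v_2 = (-0.1826)·(-3) + 0.5477·(-2) + 0.7303·4 + 0.3651·(-1) = 2.0083.
u_2 = v_2 − 2.0083·e_1 = (-2.6333, -3.1000, 2.5333, -1.7333).
‖u_2‖ = 5.0957, so e_2 = (-0.5168, -0.6084, 0.4971, -0.3402).
e_1·v_3 = (-0.1826)·(-4) + 0.5477·(-2) + 0.7303·(-1) + 0.3651·3 = 0.0000; e_2·v_3 = (-0.5168)·(-4) + (-0.6084)·(-2) + 0.4971·(-1) + (-0.3402)·3 = 1.7662.
u_3 = v_3 + 0.0000·e_1 − 1.7662·e_2 = (-3.0873, -0.9255, -1.8780, 3.6008).
‖u_3‖ = 5.1847, so e_3 = (-0.5955, -0.1785, -0.3622, 0.6945).
Qᵀb = (3.6515, 0.1308, 1.3056).
Back-substitute: x_3 = 1.3056/5.1847 = 0.2518.
x_2 = (0.1308 − 1.7662·0.2518)/5.0957 = -0.0616.
x_1 = (3.6515 − 2.0083·(-0.0616) + 0.0000·0.2518)/5.4772 = 0.6893.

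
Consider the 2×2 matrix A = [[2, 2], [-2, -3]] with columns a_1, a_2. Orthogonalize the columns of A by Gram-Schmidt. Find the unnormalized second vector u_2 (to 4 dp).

a_1 = (2, -2); ‖a_1‖ = 2.8284, so q_1 = (0.7071, -0.7071).
q_1·a_2 = 0.7071·2 + (-0.7071)·(-3) = 3.5355.
u_2 = a_2 − 3.5355·q_1 = (-0.5000, -0.5000).

u_2 = (-0.5000, -0.5000)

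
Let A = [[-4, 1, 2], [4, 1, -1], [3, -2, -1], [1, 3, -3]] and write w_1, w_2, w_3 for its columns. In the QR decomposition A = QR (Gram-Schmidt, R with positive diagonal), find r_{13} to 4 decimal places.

w_1 = (-4, 4, 3, 1); ‖w_1‖ = 6.4807, so q_1 = (-0.6172, 0.6172, 0.4629, 0.1543).
r_{13} = q_1·w_3 = -2.7775.

r_{13} = -2.7775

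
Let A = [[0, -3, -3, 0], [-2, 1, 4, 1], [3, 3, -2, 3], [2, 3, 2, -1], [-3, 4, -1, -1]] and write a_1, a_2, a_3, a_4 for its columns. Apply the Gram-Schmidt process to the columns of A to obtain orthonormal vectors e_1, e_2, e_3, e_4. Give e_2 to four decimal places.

e_2 = (-0.4525, 0.1624, 0.4351, 0.4409, 0.6207)

e_1 = a_1/‖a_1‖ = (0, -2, 3, 2, -3)/5.0990 = (0.0000, -0.3922, 0.5883, 0.3922, -0.5883).
r_{12} = e_1·a_2 = 0.1961.
u_2 = a_2 − 0.1961·e_1 = (-3.0000, 1.0769, 2.8846, 2.9231, 4.1154).
‖u_2‖ = 6.6303, so e_2 = (-0.4525, 0.1624, 0.4351, 0.4409, 0.6207).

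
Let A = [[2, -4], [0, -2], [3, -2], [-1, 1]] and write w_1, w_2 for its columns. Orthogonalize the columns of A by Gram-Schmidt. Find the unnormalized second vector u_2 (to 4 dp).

q_1 = w_1/‖w_1‖ = (2, 0, 3, -1)/3.7417 = (0.5345, 0.0000, 0.8018, -0.2673).
r_{12} = q_1·w_2 = -4.0089.
u_2 = w_2 + 4.0089·q_1 = (-1.8571, -2.0000, 1.2143, -0.0714).

u_2 = (-1.8571, -2.0000, 1.2143, -0.0714)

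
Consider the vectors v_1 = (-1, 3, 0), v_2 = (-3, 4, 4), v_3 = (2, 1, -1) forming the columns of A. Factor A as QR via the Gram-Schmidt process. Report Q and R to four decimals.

e_1 = v_1/‖v_1‖ = (-1, 3, 0)/3.1623 = (-0.3162, 0.9487, 0.0000).
r_{12} = e_1·v_2 = 4.7434.
u_2 = v_2 − 4.7434·e_1 = (-1.5000, -0.5000, 4.0000).
‖u_2‖ = 4.3012, so e_2 = (-0.3487, -0.1162, 0.9300).
r_{13} = e_1·v_3 = 0.3162; r_{23} = e_2·v_3 = -1.7437.
u_3 = v_3 − 0.3162·e_1 + 1.7437·e_2 = (1.4919, 0.4973, 0.6216).
‖u_3‖ = 1.6910, so e_3 = (0.8823, 0.2941, 0.3676).

Q = [[-0.3162, -0.3487, 0.8823], [0.9487, -0.1162, 0.2941], [0.0000, 0.9300, 0.3676]], R = [[3.1623, 4.7434, 0.3162], [0.0000, 4.3012, -1.7437], [0.0000, 0.0000, 1.6910]]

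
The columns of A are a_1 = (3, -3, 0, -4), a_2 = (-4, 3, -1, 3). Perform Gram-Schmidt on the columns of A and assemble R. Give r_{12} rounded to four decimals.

a_1 = (3, -3, 0, -4); ‖a_1‖ = 5.8310, so e_1 = (0.5145, -0.5145, 0.0000, -0.6860).
r_{12} = e_1·a_2 = -5.6595.

r_{12} = -5.6595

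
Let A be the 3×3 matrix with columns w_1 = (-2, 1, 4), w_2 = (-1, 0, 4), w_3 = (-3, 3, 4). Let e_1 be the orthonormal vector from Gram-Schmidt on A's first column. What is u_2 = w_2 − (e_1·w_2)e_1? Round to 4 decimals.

w_1 = (-2, 1, 4); ‖w_1‖ = 4.5826, so e_1 = (-0.4364, 0.2182, 0.8729).
e_1·w_2 = (-0.4364)·(-1) + 0.2182·0 + 0.8729·4 = 3.9279.
u_2 = w_2 − 3.9279·e_1 = (0.7143, -0.8571, 0.5714).

u_2 = (0.7143, -0.8571, 0.5714)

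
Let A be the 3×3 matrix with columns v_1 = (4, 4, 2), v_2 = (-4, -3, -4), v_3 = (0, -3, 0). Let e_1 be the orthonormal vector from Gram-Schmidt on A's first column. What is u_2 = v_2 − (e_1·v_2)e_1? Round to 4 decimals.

v_1 = (4, 4, 2); ‖v_1‖ = 6.0000, so e_1 = (0.6667, 0.6667, 0.3333).
e_1·v_2 = 0.6667·(-4) + 0.6667·(-3) + 0.3333·(-4) = -6.0000.
u_2 = v_2 + 6.0000·e_1 = (0.0000, 1.0000, -2.0000).

u_2 = (0.0000, 1.0000, -2.0000)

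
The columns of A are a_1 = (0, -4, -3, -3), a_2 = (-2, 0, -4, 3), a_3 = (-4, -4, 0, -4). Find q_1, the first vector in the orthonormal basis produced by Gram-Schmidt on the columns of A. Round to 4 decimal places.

a_1 = (0, -4, -3, -3); ‖a_1‖ = 5.8310, so q_1 = (0.0000, -0.6860, -0.5145, -0.5145).

q_1 = (0.0000, -0.6860, -0.5145, -0.5145)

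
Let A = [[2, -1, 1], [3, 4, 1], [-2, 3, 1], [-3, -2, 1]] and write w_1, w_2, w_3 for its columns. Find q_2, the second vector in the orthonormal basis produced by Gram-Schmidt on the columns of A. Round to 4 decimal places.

w_1 = (2, 3, -2, -3); ‖w_1‖ = 5.0990, so q_1 = (0.3922, 0.5883, -0.3922, -0.5883).
q_1·w_2 = 0.3922·(-1) + 0.5883·4 + (-0.3922)·3 + (-0.5883)·(-2) = 1.9612.
u_2 = w_2 − 1.9612·q_1 = (-1.7692, 2.8462, 3.7692, -0.8462).
‖u_2‖ = 5.1141, so q_2 = (-0.3460, 0.5565, 0.7370, -0.1655).

q_2 = (-0.3460, 0.5565, 0.7370, -0.1655)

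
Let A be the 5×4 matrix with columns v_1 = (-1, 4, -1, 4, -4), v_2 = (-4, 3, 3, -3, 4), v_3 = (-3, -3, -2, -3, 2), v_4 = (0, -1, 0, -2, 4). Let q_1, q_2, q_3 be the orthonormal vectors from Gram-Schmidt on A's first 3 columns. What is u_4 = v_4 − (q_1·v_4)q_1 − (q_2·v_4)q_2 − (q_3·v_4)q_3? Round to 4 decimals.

u_4 = (0.3902, 0.4711, -0.9803, 0.6140, 1.2326)

q_1 = v_1/‖v_1‖ = (-1, 4, -1, 4, -4)/7.0711 = (-0.1414, 0.5657, -0.1414, 0.5657, -0.5657).
r_{12} = q_1·v_2 = -2.1213.
u_2 = v_2 + 2.1213·q_1 = (-4.3000, 4.2000, 2.7000, -1.8000, 2.8000).
‖u_2‖ = 7.3824, so q_2 = (-0.5825, 0.5689, 0.3657, -0.2438, 0.3793).
r_{13} = q_1·v_3 = -3.8184; r_{23} = q_2·v_3 = 0.7992.
u_3 = v_3 + 3.8184·q_1 − 0.7992·q_2 = (-3.0745, -1.2947, -2.8323, -0.6451, -0.4631).
‖u_3‖ = 4.4476, so q_3 = (-0.6913, -0.2911, -0.6368, -0.1451, -0.1041).
r_{14} = q_1·v_4 = -3.9598; r_{24} = q_2·v_4 = 1.4358; r_{34} = q_3·v_4 = 0.1647.
u_4 = v_4 + 3.9598·q_1 − 1.4358·q_2 − 0.1647·q_3 = (0.3902, 0.4711, -0.9803, 0.6140, 1.2326).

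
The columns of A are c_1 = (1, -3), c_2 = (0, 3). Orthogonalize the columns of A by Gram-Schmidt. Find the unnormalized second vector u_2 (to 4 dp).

u_2 = (0.9000, 0.3000)

c_1 = (1, -3); ‖c_1‖ = 3.1623, so e_1 = (0.3162, -0.9487).
e_1·c_2 = 0.3162·0 + (-0.9487)·3 = -2.8460.
u_2 = c_2 + 2.8460·e_1 = (0.9000, 0.3000).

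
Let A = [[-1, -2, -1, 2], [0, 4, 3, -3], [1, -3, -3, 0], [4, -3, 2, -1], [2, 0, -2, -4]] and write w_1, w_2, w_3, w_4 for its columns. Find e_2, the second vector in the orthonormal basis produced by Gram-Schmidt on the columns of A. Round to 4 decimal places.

e_1 = w_1/‖w_1‖ = (-1, 0, 1, 4, 2)/4.6904 = (-0.2132, 0.0000, 0.2132, 0.8528, 0.4264).
r_{12} = e_1·w_2 = -2.7716.
u_2 = w_2 + 2.7716·e_1 = (-2.5909, 4.0000, -2.4091, -0.6364, 1.1818).
‖u_2‖ = 5.5062, so e_2 = (-0.4705, 0.7265, -0.4375, -0.1156, 0.2146).

e_2 = (-0.4705, 0.7265, -0.4375, -0.1156, 0.2146)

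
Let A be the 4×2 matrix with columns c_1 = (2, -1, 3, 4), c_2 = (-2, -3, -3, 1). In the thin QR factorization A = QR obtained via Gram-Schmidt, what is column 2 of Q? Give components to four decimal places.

c_1 = (2, -1, 3, 4); ‖c_1‖ = 5.4772, so e_1 = (0.3651, -0.1826, 0.5477, 0.7303).
e_1·c_2 = 0.3651·(-2) + (-0.1826)·(-3) + 0.5477·(-3) + 0.7303·1 = -1.0954.
u_2 = c_2 + 1.0954·e_1 = (-1.6000, -3.2000, -2.4000, 1.8000).
‖u_2‖ = 4.6690, so e_2 = (-0.3427, -0.6854, -0.5140, 0.3855).

e_2 = (-0.3427, -0.6854, -0.5140, 0.3855)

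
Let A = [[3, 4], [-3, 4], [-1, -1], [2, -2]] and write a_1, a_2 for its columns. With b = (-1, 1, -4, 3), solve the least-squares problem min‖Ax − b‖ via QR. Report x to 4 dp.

x = (0.1686, -0.0404)

a_1 = (3, -3, -1, 2); ‖a_1‖ = 4.7958, so e_1 = (0.6255, -0.6255, -0.2085, 0.4170).
e_1·a_2 = 0.6255·4 + (-0.6255)·4 + (-0.2085)·(-1) + 0.4170·(-2) = -0.6255.
u_2 = a_2 + 0.6255·e_1 = (4.3913, 3.6087, -1.1304, -1.7391).
‖u_2‖ = 6.0505, so e_2 = (0.7258, 0.5964, -0.1868, -0.2874).
Qᵀb = (0.8341, -0.2443).
Back-substitute: x_2 = -0.2443/6.0505 = -0.0404.
x_1 = (0.8341 + 0.6255·(-0.0404))/4.7958 = 0.1686.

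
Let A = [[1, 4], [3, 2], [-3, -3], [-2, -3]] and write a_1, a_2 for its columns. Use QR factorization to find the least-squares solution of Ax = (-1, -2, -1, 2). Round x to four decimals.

e_1 = a_1/‖a_1‖ = (1, 3, -3, -2)/4.7958 = (0.2085, 0.6255, -0.6255, -0.4170).
r_{12} = e_1·a_2 = 5.2129.
u_2 = a_2 − 5.2129·e_1 = (2.9130, -1.2609, 0.2609, -0.8261).
‖u_2‖ = 3.2903, so e_2 = (0.8853, -0.3832, 0.0793, -0.2511).
Qᵀb = (-1.6681, -0.7003).
Back-substitute: x_2 = -0.7003/3.2903 = -0.2129.
x_1 = (-1.6681 − 5.2129·(-0.2129))/4.7958 = -0.1165.

x = (-0.1165, -0.2129)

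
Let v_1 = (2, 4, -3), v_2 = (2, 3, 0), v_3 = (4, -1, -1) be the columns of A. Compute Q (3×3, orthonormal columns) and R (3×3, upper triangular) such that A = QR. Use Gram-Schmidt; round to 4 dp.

v_1 = (2, 4, -3); ‖v_1‖ = 5.3852, so q_1 = (0.3714, 0.7428, -0.5571).
q_1·v_2 = 0.3714·2 + 0.7428·3 + (-0.5571)·0 = 2.9711.
u_2 = v_2 − 2.9711·q_1 = (0.8966, 0.7931, 1.6552).
‖u_2‖ = 2.0426, so q_2 = (0.4389, 0.3883, 0.8103).
q_1·v_3 = 0.3714·4 + 0.7428·(-1) + (-0.5571)·(-1) = 1.2999; q_2·v_3 = 0.4389·4 + 0.3883·(-1) + 0.8103·(-1) = 0.5571.
u_3 = v_3 − 1.2999·q_1 − 0.5571·q_2 = (3.2727, -2.1818, -0.7273).
‖u_3‖ = 4.0000, so q_3 = (0.8182, -0.5455, -0.1818).

Q = [[0.3714, 0.4389, 0.8182], [0.7428, 0.3883, -0.5455], [-0.5571, 0.8103, -0.1818]], R = [[5.3852, 2.9711, 1.2999], [0.0000, 2.0426, 0.5571], [0.0000, 0.0000, 4.0000]]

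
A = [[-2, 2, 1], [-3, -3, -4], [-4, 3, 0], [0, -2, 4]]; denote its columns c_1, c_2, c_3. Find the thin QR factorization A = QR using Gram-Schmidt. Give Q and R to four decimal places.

Q = [[-0.3714, 0.3077, 0.2256], [-0.5571, -0.7553, -0.3248], [-0.7428, 0.4126, 0.1308], [0.0000, -0.4056, 0.9091]], R = [[5.3852, -1.2999, 1.8570], [0.0000, 4.9306, 1.7065], [0.0000, 0.0000, 5.1614]]

e_1 = c_1/‖c_1‖ = (-2, -3, -4, 0)/5.3852 = (-0.3714, -0.5571, -0.7428, 0.0000).
r_{12} = e_1·c_2 = -1.2999.
u_2 = c_2 + 1.2999·e_1 = (1.5172, -3.7241, 2.0345, -2.0000).
‖u_2‖ = 4.9306, so e_2 = (0.3077, -0.7553, 0.4126, -0.4056).
r_{13} = e_1·c_3 = 1.8570; r_{23} = e_2·c_3 = 1.7065.
u_3 = c_3 − 1.8570·e_1 − 1.7065·e_2 = (1.1645, -1.6766, 0.6752, 4.6922).
‖u_3‖ = 5.1614, so e_3 = (0.2256, -0.3248, 0.1308, 0.9091).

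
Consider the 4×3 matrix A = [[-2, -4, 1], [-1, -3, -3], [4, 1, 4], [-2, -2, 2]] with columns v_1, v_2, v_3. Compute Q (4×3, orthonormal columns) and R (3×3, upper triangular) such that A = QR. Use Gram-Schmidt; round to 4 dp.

Q = [[-0.4000, -0.6287, 0.2709], [-0.2000, -0.5679, -0.6830], [0.8000, -0.5172, 0.2748], [-0.4000, -0.1217, 0.6201]], R = [[5.0000, 3.8000, 2.6000], [0.0000, 3.9446, -1.2371], [0.0000, 0.0000, 4.6593]]

q_1 = v_1/‖v_1‖ = (-2, -1, 4, -2)/5.0000 = (-0.4000, -0.2000, 0.8000, -0.4000).
r_{12} = q_1·v_2 = 3.8000.
u_2 = v_2 − 3.8000·q_1 = (-2.4800, -2.2400, -2.0400, -0.4800).
‖u_2‖ = 3.9446, so q_2 = (-0.6287, -0.5679, -0.5172, -0.1217).
r_{13} = q_1·v_3 = 2.6000; r_{23} = q_2·v_3 = -1.2371.
u_3 = v_3 − 2.6000·q_1 + 1.2371·q_2 = (1.2622, -3.1825, 1.2802, 2.8895).
‖u_3‖ = 4.6593, so q_3 = (0.2709, -0.6830, 0.2748, 0.6201).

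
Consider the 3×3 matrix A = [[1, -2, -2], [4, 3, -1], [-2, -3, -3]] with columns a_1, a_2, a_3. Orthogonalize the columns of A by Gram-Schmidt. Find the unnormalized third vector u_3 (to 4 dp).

q_1 = a_1/‖a_1‖ = (1, 4, -2)/4.5826 = (0.2182, 0.8729, -0.4364).
r_{12} = q_1·a_2 = 3.4915.
u_2 = a_2 − 3.4915·q_1 = (-2.7619, -0.0476, -1.4762).
‖u_2‖ = 3.1320, so q_2 = (-0.8818, -0.0152, -0.4713).
r_{13} = q_1·a_3 = 0.0000; r_{23} = q_2·a_3 = 3.1928.
u_3 = a_3 + 0.0000·q_1 − 3.1928·q_2 = (0.8155, -0.9515, -1.4951).

u_3 = (0.8155, -0.9515, -1.4951)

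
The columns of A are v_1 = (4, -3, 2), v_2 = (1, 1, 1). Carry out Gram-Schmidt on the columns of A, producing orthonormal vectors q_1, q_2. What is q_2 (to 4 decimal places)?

q_2 = (0.3574, 0.7990, 0.4836)

v_1 = (4, -3, 2); ‖v_1‖ = 5.3852, so q_1 = (0.7428, -0.5571, 0.3714).
q_1·v_2 = 0.7428·1 + (-0.5571)·1 + 0.3714·1 = 0.5571.
u_2 = v_2 − 0.5571·q_1 = (0.5862, 1.3103, 0.7931).
‖u_2‖ = 1.6400, so q_2 = (0.3574, 0.7990, 0.4836).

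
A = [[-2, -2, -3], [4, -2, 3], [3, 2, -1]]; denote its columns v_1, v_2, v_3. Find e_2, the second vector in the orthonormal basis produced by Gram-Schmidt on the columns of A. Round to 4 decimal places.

e_2 = (-0.5406, -0.6608, 0.5206)

v_1 = (-2, 4, 3); ‖v_1‖ = 5.3852, so e_1 = (-0.3714, 0.7428, 0.5571).
e_1·v_2 = (-0.3714)·(-2) + 0.7428·(-2) + 0.5571·2 = 0.3714.
u_2 = v_2 − 0.3714·e_1 = (-1.8621, -2.2759, 1.7931).
‖u_2‖ = 3.4441, so e_2 = (-0.5406, -0.6608, 0.5206).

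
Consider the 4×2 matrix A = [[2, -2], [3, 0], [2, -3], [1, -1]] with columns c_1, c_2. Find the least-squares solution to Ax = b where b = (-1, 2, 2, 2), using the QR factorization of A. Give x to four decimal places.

x = (0.5649, 0.0153)

c_1 = (2, 3, 2, 1); ‖c_1‖ = 4.2426, so e_1 = (0.4714, 0.7071, 0.4714, 0.2357).
e_1·c_2 = 0.4714·(-2) + 0.7071·0 + 0.4714·(-3) + 0.2357·(-1) = -2.5927.
u_2 = c_2 + 2.5927·e_1 = (-0.7778, 1.8333, -1.7778, -0.3889).
‖u_2‖ = 2.6977, so e_2 = (-0.2883, 0.6796, -0.6590, -0.1442).
Qᵀb = (2.3570, 0.0412).
Back-substitute: x_2 = 0.0412/2.6977 = 0.0153.
x_1 = (2.3570 + 2.5927·0.0153)/4.2426 = 0.5649.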